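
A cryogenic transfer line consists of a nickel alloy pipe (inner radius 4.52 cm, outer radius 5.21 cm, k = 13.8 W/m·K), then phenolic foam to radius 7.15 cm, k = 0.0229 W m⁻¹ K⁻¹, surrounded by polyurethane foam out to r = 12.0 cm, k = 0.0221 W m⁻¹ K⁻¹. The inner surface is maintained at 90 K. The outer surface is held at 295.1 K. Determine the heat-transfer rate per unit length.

Treat each layer as a resistance in series:
  R'_nickel alloy = ln(0.0521/0.0452)/(2πk) = 0.1421/(2π·13.8) = 0.001638 m·K/W
  R'_phenolic foam = ln(0.0715/0.0521)/(2πk) = 0.3165/(2π·0.0229) = 2.200 m·K/W
  R'_polyurethane foam = ln(0.120/0.0715)/(2πk) = 0.5178/(2π·0.0221) = 3.729 m·K/W
ΣR = 0.001638 + 2.200 + 3.729 = 5.931 m·K/W
Q' = ΔT/ΣR = (90 K − 295.1 K)/5.931 = -34.6 W/m
(Negative Q' ⇒ heat flows inward; heat gain = 34.6 W/m.)

Q' = 34.6 W/m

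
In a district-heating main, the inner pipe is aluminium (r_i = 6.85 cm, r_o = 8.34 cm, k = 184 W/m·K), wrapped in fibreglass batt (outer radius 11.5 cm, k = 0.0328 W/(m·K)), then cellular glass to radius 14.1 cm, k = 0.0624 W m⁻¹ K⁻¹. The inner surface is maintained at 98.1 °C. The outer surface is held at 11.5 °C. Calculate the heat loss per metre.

Treat each layer as a resistance in series:
  R'_aluminium = ln(0.0834/0.0685)/(2πk) = 0.1968/(2π·184) = 1.702×10^-4 m·K/W
  R'_fibreglass batt = ln(0.115/0.0834)/(2πk) = 0.3213/(2π·0.0328) = 1.559 m·K/W
  R'_cellular glass = ln(0.141/0.115)/(2πk) = 0.2038/(2π·0.0624) = 0.5199 m·K/W
ΣR = 1.702×10^-4 + 1.559 + 0.5199 = 2.079 m·K/W
Q' = ΔT/ΣR = (98.1 °C − 11.5 °C)/2.079 = 41.7 W/m

Q' = 41.7 W/m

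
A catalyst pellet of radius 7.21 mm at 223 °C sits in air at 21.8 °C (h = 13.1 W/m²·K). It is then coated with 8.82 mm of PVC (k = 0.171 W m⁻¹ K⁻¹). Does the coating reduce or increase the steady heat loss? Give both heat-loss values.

Critical radius for a sphere: r_cr = 2k/h = 0.0261 m = 2.61 cm.
Outer radius after coating: r₂ = 0.00721 + 0.00882 = 0.01603 m.
Since r₁ < r_cr and r₂ ≤ r_cr, the coating moves toward the maximum at r_cr — heat loss rises.
Bare: R = 1/(4πr₁²h) = 116.9 K/W; Q = 201.2/116.9 = 1.72 W.
Coated: R = R_cond + R_conv = 59.15 K/W; Q = 201.2/59.15 = 3.40 W.

increases: 1.72 → 3.40 W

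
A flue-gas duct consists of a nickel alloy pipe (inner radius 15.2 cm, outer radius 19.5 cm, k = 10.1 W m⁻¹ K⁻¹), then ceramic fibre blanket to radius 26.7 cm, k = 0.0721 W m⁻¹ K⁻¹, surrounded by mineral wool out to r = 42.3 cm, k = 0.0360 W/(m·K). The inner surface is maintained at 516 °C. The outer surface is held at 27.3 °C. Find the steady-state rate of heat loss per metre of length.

Treat each layer as a resistance in series:
  R'_nickel alloy = ln(0.195/0.152)/(2πk) = 0.2491/(2π·10.1) = 0.003926 m·K/W
  R'_ceramic fibre blanket = ln(0.267/0.195)/(2πk) = 0.3142/(2π·0.0721) = 0.6937 m·K/W
  R'_mineral wool = ln(0.423/0.267)/(2πk) = 0.4601/(2π·0.0360) = 2.034 m·K/W
ΣR = 0.003926 + 0.6937 + 2.034 = 2.732 m·K/W
Q' = ΔT/ΣR = (516 °C − 27.3 °C)/2.732 = 179 W/m

Q' = 179 W/m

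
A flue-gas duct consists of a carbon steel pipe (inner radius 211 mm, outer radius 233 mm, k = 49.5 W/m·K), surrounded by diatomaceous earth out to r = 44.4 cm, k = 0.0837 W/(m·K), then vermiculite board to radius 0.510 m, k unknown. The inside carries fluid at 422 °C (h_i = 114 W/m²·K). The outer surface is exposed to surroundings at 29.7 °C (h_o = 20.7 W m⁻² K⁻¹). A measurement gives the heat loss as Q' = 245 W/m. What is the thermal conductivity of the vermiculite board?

ΣR = ΔT/Q' = |422 − 29.7|/245 = 1.601 m·K/W
Known resistances:
  R'_conv,in = 1/(2πr h) = 1/(2π·0.211·114) = 0.006617 m·K/W
  R'_carbon steel = ln(0.233/0.211)/(2πk) = 0.09918/(2π·49.5) = 3.189×10^-4 m·K/W
  R'_diatomaceous earth = ln(0.444/0.233)/(2πk) = 0.6448/(2π·0.0837) = 1.226 m·K/W
  R'_conv,out = 1/(2πr h) = 1/(2π·0.510·20.7) = 0.01508 m·K/W
R_vermiculite board = ΣR − ΣR_known = 1.601 − 1.248 = 0.3530 m·K/W
ln(r₂/r₁)/(2πk) = 0.3530 ⇒ k = 0.1386/(2π·0.3530) = 0.0625 W/m·K

k = 0.0625 W/m·K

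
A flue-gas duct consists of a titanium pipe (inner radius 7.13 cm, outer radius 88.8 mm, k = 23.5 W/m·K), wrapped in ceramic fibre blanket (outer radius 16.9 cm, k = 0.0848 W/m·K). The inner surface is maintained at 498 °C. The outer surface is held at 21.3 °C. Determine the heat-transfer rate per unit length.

Resistance network (inner→outer):
  R'_titanium = ln(0.0888/0.0713)/(2πk) = 0.2195/(2π·23.5) = 0.001487 m·K/W
  R'_ceramic fibre blanket = ln(0.169/0.0888)/(2πk) = 0.6435/(2π·0.0848) = 1.208 m·K/W
ΣR = 0.001487 + 1.208 = 1.209 m·K/W
Q' = ΔT/ΣR = (498 °C − 21.3 °C)/1.209 = 394 W/m

Q' = 394 W/m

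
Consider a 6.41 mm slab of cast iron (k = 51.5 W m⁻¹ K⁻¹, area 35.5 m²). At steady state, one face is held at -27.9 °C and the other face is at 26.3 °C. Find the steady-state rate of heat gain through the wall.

Q = 15500 kW

Q = kA·ΔT/L = 51.5 × 35.5 × |-27.9 °C − 26.3 °C| / 0.00641 = 1.55×10^7 W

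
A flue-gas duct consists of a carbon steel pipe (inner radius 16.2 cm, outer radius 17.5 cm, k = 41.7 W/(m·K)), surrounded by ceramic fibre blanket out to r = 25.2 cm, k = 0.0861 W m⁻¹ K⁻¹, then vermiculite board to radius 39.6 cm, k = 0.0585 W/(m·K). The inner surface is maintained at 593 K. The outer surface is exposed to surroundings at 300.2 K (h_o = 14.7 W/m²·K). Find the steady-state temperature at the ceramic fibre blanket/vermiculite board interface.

T = 491 K

Treat each layer as a resistance in series:
  R'_carbon steel = ln(0.175/0.162)/(2πk) = 0.07719/(2π·41.7) = 2.946×10^-4 m·K/W
  R'_ceramic fibre blanket = ln(0.252/0.175)/(2πk) = 0.3646/(2π·0.0861) = 0.6740 m·K/W
  R'_vermiculite board = ln(0.396/0.252)/(2πk) = 0.4520/(2π·0.0585) = 1.230 m·K/W
  R'_conv,out = 1/(2πr h) = 1/(2π·0.396·14.7) = 0.02734 m·K/W
ΣR = 2.946×10^-4 + 0.6740 + 1.230 + 0.02734 = 1.932 m·K/W
Q' = ΔT/ΣR = (593 K − 300.2 K)/1.932 = 151.6 W/m
From the inner boundary to the ceramic fibre blanket/vermiculite board interface, ΣR_partial = 0.6743 m·K/W.
T_interface = T_in − Q'·ΣR_partial = 593 K − (151.6)(0.6743) = 491 K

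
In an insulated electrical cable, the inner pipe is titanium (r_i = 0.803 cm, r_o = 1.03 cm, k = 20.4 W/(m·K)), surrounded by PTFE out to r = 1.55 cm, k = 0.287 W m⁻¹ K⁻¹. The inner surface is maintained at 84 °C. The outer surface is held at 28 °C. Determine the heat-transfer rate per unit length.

Treat each layer as a resistance in series:
  R'_titanium = ln(0.0103/0.00803)/(2πk) = 0.2490/(2π·20.4) = 0.001942 m·K/W
  R'_PTFE = ln(0.0155/0.0103)/(2πk) = 0.4087/(2π·0.287) = 0.2266 m·K/W
ΣR = 0.001942 + 0.2266 = 0.2285 m·K/W
Q' = ΔT/ΣR = (84 °C − 28 °C)/0.2285 = 245 W/m

Q' = 245 W/m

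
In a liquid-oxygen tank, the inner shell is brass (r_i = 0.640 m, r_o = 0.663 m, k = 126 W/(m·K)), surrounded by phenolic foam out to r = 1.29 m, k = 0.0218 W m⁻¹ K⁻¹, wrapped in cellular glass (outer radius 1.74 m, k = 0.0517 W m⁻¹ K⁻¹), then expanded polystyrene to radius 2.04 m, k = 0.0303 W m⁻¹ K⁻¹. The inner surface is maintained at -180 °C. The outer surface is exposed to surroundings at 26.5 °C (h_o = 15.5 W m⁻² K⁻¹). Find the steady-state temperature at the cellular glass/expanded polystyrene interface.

Series thermal resistances, inner to outer:
  R_brass = (1/0.640 − 1/0.663)/(4πk) = 0.05420/(4π·126) = 3.423×10^-5 K/W
  R_phenolic foam = (1/0.663 − 1/1.29)/(4πk) = 0.7331/(4π·0.0218) = 2.676 K/W
  R_cellular glass = (1/1.29 − 1/1.74)/(4πk) = 0.2005/(4π·0.0517) = 0.3086 K/W
  R_expanded polystyrene = (1/1.74 − 1/2.04)/(4πk) = 0.08452/(4π·0.0303) = 0.2220 K/W
  R_conv,out = 1/(4πr²h) = 1/(4π·2.04²·15.5) = 0.001234 K/W
ΣR = 3.423×10^-5 + 2.676 + 0.3086 + 0.2220 + 0.001234 = 3.208 K/W
Q = ΔT/ΣR = (-180 °C − 26.5 °C)/3.208 = -64.37 W
From the inner boundary to the cellular glass/expanded polystyrene interface, ΣR_partial = 2.985 K/W.
T_interface = T_in − Q·ΣR_partial = -180 °C − (-64.37)(2.985) = 12.1 °C

T = 12.1 °C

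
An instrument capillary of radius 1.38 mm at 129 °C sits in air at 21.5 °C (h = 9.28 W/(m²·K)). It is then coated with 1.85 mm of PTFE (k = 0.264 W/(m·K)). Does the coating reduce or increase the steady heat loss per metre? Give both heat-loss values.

increases: 8.65 → 18.5 W/m

Critical radius for a cylinder: r_cr = k/h = 0.0284 m = 2.84 cm.
Outer radius after coating: r₂ = 0.00138 + 0.00185 = 0.00323 m.
Since r₁ < r_cr and r₂ ≤ r_cr, the coating moves toward the maximum at r_cr — heat loss rises.
Bare: R = 1/(2πr₁h) = 12.43 m·K/W; Q = 107.5/12.43 = 8.65 W/m.
Coated: R = R_cond + R_conv = 5.822 m·K/W; Q = 107.5/5.822 = 18.5 W/m.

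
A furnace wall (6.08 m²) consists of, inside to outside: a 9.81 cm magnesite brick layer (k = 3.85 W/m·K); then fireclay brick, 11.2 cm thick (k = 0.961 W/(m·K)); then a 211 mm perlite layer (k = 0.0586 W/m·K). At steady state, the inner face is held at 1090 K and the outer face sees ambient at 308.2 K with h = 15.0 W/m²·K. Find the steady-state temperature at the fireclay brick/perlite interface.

T = 1061 K

Series thermal resistances, inner to outer:
  R_magnesite brick = L/(kA) = 0.0981/(3.85·6.08) = 0.004191 K/W
  R_fireclay brick = L/(kA) = 0.112/(0.961·6.08) = 0.01917 K/W
  R_perlite = L/(kA) = 0.211/(0.0586·6.08) = 0.5922 K/W
  R_conv,out = 1/(hA) = 1/(15.0·6.08) = 0.01096 K/W
ΣR = 0.004191 + 0.01917 + 0.5922 + 0.01096 = 0.6265 K/W
Q = ΔT/ΣR = (1090 K − 308.2 K)/0.6265 = 1248 W
From the inner boundary to the fireclay brick/perlite interface, ΣR_partial = 0.02336 K/W.
T_interface = T_in − Q·ΣR_partial = 1090 K − (1248)(0.02336) = 1061 K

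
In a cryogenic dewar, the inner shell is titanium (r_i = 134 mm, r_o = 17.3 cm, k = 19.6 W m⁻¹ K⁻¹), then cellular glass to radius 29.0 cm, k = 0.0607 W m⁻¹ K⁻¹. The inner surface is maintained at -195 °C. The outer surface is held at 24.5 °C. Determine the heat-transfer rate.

Q = 71.6 W

Resistance network (inner→outer):
  R_titanium = (1/0.134 − 1/0.173)/(4πk) = 1.682/(4π·19.6) = 0.006830 K/W
  R_cellular glass = (1/0.173 − 1/0.290)/(4πk) = 2.332/(4π·0.0607) = 3.057 K/W
ΣR = 0.006830 + 3.057 = 3.064 K/W
Q = ΔT/ΣR = (-195 °C − 24.5 °C)/3.064 = -71.6 W
(Negative Q ⇒ heat flows inward; heat gain = 71.6 W.)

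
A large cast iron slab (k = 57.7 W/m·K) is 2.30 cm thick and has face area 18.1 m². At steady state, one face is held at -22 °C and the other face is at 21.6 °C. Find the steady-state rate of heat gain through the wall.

Q = kA·ΔT/L = 57.7 × 18.1 × |-22 °C − 21.6 °C| / 0.0230 = 1.98×10^6 W

Q = 1980 kW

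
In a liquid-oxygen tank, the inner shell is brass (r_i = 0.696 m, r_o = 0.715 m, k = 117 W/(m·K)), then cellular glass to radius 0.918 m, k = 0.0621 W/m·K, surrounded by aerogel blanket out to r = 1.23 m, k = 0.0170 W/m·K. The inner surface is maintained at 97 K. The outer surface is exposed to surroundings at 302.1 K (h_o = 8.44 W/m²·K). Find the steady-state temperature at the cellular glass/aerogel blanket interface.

T = 145 K

Resistance network (inner→outer):
  R_brass = (1/0.696 − 1/0.715)/(4πk) = 0.03818/(4π·117) = 2.597×10^-5 K/W
  R_cellular glass = (1/0.715 − 1/0.918)/(4πk) = 0.3093/(4π·0.0621) = 0.3963 K/W
  R_aerogel blanket = (1/0.918 − 1/1.23)/(4πk) = 0.2763/(4π·0.0170) = 1.293 K/W
  R_conv,out = 1/(4πr²h) = 1/(4π·1.23²·8.44) = 0.006232 K/W
ΣR = 2.597×10^-5 + 0.3963 + 1.293 + 0.006232 = 1.696 K/W
Q = ΔT/ΣR = (97 K − 302.1 K)/1.696 = -120.9 W
From the inner boundary to the cellular glass/aerogel blanket interface, ΣR_partial = 0.3963 K/W.
T_interface = T_in − Q·ΣR_partial = 97 K − (-120.9)(0.3963) = 145 K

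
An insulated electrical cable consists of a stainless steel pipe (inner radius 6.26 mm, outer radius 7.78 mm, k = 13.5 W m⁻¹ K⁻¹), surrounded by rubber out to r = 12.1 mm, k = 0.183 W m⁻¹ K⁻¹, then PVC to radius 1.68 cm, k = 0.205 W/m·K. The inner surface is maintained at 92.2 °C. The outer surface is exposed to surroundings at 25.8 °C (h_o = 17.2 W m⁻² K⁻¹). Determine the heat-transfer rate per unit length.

Series thermal resistances, inner to outer:
  R'_stainless steel = ln(0.00778/0.00626)/(2πk) = 0.2174/(2π·13.5) = 0.002563 m·K/W
  R'_rubber = ln(0.0121/0.00778)/(2πk) = 0.4416/(2π·0.183) = 0.3841 m·K/W
  R'_PVC = ln(0.0168/0.0121)/(2πk) = 0.3282/(2π·0.205) = 0.2548 m·K/W
  R'_conv,out = 1/(2πr h) = 1/(2π·0.0168·17.2) = 0.5508 m·K/W
ΣR = 0.002563 + 0.3841 + 0.2548 + 0.5508 = 1.192 m·K/W
Q' = ΔT/ΣR = (92.2 °C − 25.8 °C)/1.192 = 55.7 W/m

Q' = 55.7 W/m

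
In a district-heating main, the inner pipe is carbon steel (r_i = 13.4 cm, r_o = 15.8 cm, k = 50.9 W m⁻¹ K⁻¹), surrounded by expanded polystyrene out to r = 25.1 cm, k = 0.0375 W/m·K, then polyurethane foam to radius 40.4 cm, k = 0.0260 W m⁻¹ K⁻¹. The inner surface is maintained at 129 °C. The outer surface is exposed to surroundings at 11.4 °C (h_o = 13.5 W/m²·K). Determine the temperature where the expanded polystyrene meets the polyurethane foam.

Treat each layer as a resistance in series:
  R'_carbon steel = ln(0.158/0.134)/(2πk) = 0.1648/(2π·50.9) = 5.152×10^-4 m·K/W
  R'_expanded polystyrene = ln(0.251/0.158)/(2πk) = 0.4629/(2π·0.0375) = 1.964 m·K/W
  R'_polyurethane foam = ln(0.404/0.251)/(2πk) = 0.4760/(2π·0.0260) = 2.914 m·K/W
  R'_conv,out = 1/(2πr h) = 1/(2π·0.404·13.5) = 0.02918 m·K/W
ΣR = 5.152×10^-4 + 1.964 + 2.914 + 0.02918 = 4.908 m·K/W
Q' = ΔT/ΣR = (129 °C − 11.4 °C)/4.908 = 23.96 W/m
From the inner boundary to the expanded polystyrene/polyurethane foam interface, ΣR_partial = 1.965 m·K/W.
T_interface = T_in − Q'·ΣR_partial = 129 °C − (23.96)(1.965) = 81.9 °C

T = 81.9 °C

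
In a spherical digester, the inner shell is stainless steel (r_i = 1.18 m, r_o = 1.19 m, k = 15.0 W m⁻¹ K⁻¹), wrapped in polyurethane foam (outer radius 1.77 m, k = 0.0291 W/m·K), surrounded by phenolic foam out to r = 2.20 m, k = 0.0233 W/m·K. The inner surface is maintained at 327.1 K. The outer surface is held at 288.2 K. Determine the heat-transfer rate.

Q = 34.4 W

Series thermal resistances, inner to outer:
  R_stainless steel = (1/1.18 − 1/1.19)/(4πk) = 0.007121/(4π·15.0) = 3.778×10^-5 K/W
  R_polyurethane foam = (1/1.19 − 1/1.77)/(4πk) = 0.2754/(4π·0.0291) = 0.7530 K/W
  R_phenolic foam = (1/1.77 − 1/2.20)/(4πk) = 0.1104/(4π·0.0233) = 0.3771 K/W
ΣR = 3.778×10^-5 + 0.7530 + 0.3771 = 1.130 K/W
Q = ΔT/ΣR = (327.1 K − 288.2 K)/1.130 = 34.4 W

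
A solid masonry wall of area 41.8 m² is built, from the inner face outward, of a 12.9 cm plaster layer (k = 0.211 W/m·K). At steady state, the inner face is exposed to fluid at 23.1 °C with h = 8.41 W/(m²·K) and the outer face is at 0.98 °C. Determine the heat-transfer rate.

Q = 1270 W

Treat each layer as a resistance in series:
  R_conv,in = 1/(hA) = 1/(8.41·41.8) = 0.002845 K/W
  R_plaster = L/(kA) = 0.129/(0.211·41.8) = 0.01463 K/W
ΣR = 0.002845 + 0.01463 = 0.01748 K/W
Q = ΔT/ΣR = (23.1 °C − 0.98 °C)/0.01748 = 1270 W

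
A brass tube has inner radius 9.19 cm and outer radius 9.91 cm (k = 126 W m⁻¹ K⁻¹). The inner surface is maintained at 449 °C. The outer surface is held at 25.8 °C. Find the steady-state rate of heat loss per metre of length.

Q' = 4440 kW/m

Q' = 2πk·ΔT/ln(r₂/r₁) = 2π × 126 × 423.2 / ln(0.0991/0.0919) = 4.44×10^6 W/m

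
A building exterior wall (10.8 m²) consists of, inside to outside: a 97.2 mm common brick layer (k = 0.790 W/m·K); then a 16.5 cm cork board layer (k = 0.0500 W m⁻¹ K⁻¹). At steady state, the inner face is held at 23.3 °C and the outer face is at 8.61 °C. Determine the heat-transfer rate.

Q = 46.3 W

Treat each layer as a resistance in series:
  R_common brick = L/(kA) = 0.0972/(0.790·10.8) = 0.01139 K/W
  R_cork board = L/(kA) = 0.165/(0.0500·10.8) = 0.3056 K/W
ΣR = 0.01139 + 0.3056 = 0.3170 K/W
Q = ΔT/ΣR = (23.3 °C − 8.61 °C)/0.3170 = 46.3 W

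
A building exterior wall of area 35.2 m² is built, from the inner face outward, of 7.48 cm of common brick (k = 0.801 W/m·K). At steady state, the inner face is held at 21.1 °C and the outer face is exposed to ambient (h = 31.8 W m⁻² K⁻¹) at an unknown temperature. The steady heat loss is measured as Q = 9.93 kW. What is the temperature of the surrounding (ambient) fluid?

Sum the resistances:
  R_common brick = L/(kA) = 0.0748/(0.801·35.2) = 0.002653 K/W
  R_conv,out = 1/(hA) = 1/(31.8·35.2) = 8.934×10^-4 K/W
ΣR = 0.003546 K/W
ΔT = Q·ΣR = 9930 × 0.003546 = 35.21 K
Heat flows outward, so T_out = T_in − ΔT = 21.1 − 35.21 = -14.1 °C

T_out = -14.1 °C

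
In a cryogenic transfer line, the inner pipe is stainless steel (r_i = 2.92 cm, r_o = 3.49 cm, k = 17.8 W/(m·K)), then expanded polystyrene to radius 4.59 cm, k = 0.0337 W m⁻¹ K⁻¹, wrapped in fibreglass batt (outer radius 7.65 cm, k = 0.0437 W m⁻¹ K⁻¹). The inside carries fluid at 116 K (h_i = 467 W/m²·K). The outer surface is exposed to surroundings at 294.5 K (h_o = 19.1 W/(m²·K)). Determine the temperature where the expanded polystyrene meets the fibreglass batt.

T = 187.2 K

Treat each layer as a resistance in series:
  R'_conv,in = 1/(2πr h) = 1/(2π·0.0292·467) = 0.01167 m·K/W
  R'_stainless steel = ln(0.0349/0.0292)/(2πk) = 0.1783/(2π·17.8) = 0.001594 m·K/W
  R'_expanded polystyrene = ln(0.0459/0.0349)/(2πk) = 0.2740/(2π·0.0337) = 1.294 m·K/W
  R'_fibreglass batt = ln(0.0765/0.0459)/(2πk) = 0.5108/(2π·0.0437) = 1.860 m·K/W
  R'_conv,out = 1/(2πr h) = 1/(2π·0.0765·19.1) = 0.1089 m·K/W
ΣR = 0.01167 + 0.001594 + 1.294 + 1.860 + 0.1089 = 3.276 m·K/W
Q' = ΔT/ΣR = (116 K − 294.5 K)/3.276 = -54.49 W/m
From the inner boundary to the expanded polystyrene/fibreglass batt interface, ΣR_partial = 1.307 m·K/W.
T_interface = T_in − Q'·ΣR_partial = 116 K − (-54.49)(1.307) = 187.2 K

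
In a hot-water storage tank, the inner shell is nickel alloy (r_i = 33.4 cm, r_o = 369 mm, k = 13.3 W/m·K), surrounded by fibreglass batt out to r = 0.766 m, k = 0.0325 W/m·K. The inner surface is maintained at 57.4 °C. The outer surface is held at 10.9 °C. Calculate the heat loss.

Q = 13.5 W

Series thermal resistances, inner to outer:
  R_nickel alloy = (1/0.334 − 1/0.369)/(4πk) = 0.2840/(4π·13.3) = 0.001699 K/W
  R_fibreglass batt = (1/0.369 − 1/0.766)/(4πk) = 1.405/(4π·0.0325) = 3.439 K/W
ΣR = 0.001699 + 3.439 = 3.441 K/W
Q = ΔT/ΣR = (57.4 °C − 10.9 °C)/3.441 = 13.5 W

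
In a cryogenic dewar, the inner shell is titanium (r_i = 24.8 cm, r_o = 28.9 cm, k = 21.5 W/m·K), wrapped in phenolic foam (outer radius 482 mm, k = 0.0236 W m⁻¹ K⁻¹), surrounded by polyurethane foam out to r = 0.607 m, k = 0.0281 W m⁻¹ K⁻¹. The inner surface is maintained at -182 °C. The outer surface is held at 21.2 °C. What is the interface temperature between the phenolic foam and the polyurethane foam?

T = -20.6 °C

Series thermal resistances, inner to outer:
  R_titanium = (1/0.248 − 1/0.289)/(4πk) = 0.5721/(4π·21.5) = 0.002117 K/W
  R_phenolic foam = (1/0.289 − 1/0.482)/(4πk) = 1.386/(4π·0.0236) = 4.672 K/W
  R_polyurethane foam = (1/0.482 − 1/0.607)/(4πk) = 0.4272/(4π·0.0281) = 1.210 K/W
ΣR = 0.002117 + 4.672 + 1.210 = 5.884 K/W
Q = ΔT/ΣR = (-182 °C − 21.2 °C)/5.884 = -34.53 W
From the inner boundary to the phenolic foam/polyurethane foam interface, ΣR_partial = 4.674 K/W.
T_interface = T_in − Q·ΣR_partial = -182 °C − (-34.53)(4.674) = -20.6 °C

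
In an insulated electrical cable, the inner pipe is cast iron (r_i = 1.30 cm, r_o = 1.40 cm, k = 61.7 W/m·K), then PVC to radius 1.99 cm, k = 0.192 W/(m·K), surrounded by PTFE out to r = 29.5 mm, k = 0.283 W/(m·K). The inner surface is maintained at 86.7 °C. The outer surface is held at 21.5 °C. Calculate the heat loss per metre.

Resistance network (inner→outer):
  R'_cast iron = ln(0.0140/0.0130)/(2πk) = 0.07411/(2π·61.7) = 1.912×10^-4 m·K/W
  R'_PVC = ln(0.0199/0.0140)/(2πk) = 0.3517/(2π·0.192) = 0.2915 m·K/W
  R'_PTFE = ln(0.0295/0.0199)/(2πk) = 0.3937/(2π·0.283) = 0.2214 m·K/W
ΣR = 1.912×10^-4 + 0.2915 + 0.2214 = 0.5131 m·K/W
Q' = ΔT/ΣR = (86.7 °C − 21.5 °C)/0.5131 = 127 W/m

Q' = 127 W/m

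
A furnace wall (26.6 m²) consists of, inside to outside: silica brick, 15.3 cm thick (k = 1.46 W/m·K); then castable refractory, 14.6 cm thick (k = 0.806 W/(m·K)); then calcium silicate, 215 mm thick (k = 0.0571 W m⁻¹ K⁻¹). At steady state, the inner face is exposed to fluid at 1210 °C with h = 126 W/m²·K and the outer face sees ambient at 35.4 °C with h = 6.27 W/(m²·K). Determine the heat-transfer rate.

Series thermal resistances, inner to outer:
  R_conv,in = 1/(hA) = 1/(126·26.6) = 2.984×10^-4 K/W
  R_silica brick = L/(kA) = 0.153/(1.46·26.6) = 0.003940 K/W
  R_castable refractory = L/(kA) = 0.146/(0.806·26.6) = 0.006810 K/W
  R_calcium silicate = L/(kA) = 0.215/(0.0571·26.6) = 0.1416 K/W
  R_conv,out = 1/(hA) = 1/(6.27·26.6) = 0.005996 K/W
ΣR = 2.984×10^-4 + 0.003940 + 0.006810 + 0.1416 + 0.005996 = 0.1586 K/W
Q = ΔT/ΣR = (1210 °C − 35.4 °C)/0.1586 = 7410 W

Q = 7.41 kW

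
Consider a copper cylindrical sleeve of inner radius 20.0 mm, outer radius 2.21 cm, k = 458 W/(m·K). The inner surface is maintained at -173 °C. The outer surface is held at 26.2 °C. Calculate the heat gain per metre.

Q' = 5740 kW/m

Q' = 2πk·ΔT/ln(r₂/r₁) = 2π × 458 × 199.2 / ln(0.0221/0.0200) = 5.74×10^6 W/m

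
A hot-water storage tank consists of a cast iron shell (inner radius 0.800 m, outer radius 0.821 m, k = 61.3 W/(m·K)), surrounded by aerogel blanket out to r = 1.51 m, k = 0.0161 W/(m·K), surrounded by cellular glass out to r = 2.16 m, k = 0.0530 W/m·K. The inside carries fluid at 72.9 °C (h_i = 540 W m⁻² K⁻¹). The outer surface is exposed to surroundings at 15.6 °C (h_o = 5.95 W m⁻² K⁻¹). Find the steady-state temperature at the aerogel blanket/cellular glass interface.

T = 21.3 °C

Treat each layer as a resistance in series:
  R_conv,in = 1/(4πr²h) = 1/(4π·0.800²·540) = 2.303×10^-4 K/W
  R_cast iron = (1/0.800 − 1/0.821)/(4πk) = 0.03197/(4π·61.3) = 4.151×10^-5 K/W
  R_aerogel blanket = (1/0.821 − 1/1.51)/(4πk) = 0.5558/(4π·0.0161) = 2.747 K/W
  R_cellular glass = (1/1.51 − 1/2.16)/(4πk) = 0.1993/(4π·0.0530) = 0.2992 K/W
  R_conv,out = 1/(4πr²h) = 1/(4π·2.16²·5.95) = 0.002867 K/W
ΣR = 2.303×10^-4 + 4.151×10^-5 + 2.747 + 0.2992 + 0.002867 = 3.049 K/W
Q = ΔT/ΣR = (72.9 °C − 15.6 °C)/3.049 = 18.79 W
From the inner boundary to the aerogel blanket/cellular glass interface, ΣR_partial = 2.747 K/W.
T_interface = T_in − Q·ΣR_partial = 72.9 °C − (18.79)(2.747) = 21.3 °C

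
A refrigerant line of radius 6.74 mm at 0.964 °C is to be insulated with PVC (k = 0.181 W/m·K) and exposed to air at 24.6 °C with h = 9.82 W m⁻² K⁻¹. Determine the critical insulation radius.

r_cr = 1.84 cm

For a cylinder, r_cr = k_ins/h = 0.181/9.82 = 0.0184 m = 1.84 cm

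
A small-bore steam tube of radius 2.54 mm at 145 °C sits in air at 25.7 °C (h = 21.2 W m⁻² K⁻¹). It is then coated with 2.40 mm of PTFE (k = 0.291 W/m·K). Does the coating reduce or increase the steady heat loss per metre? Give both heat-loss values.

increases: 40.4 → 63.3 W/m

Critical radius for a cylinder: r_cr = k/h = 0.0137 m = 1.37 cm.
Outer radius after coating: r₂ = 0.00254 + 0.00240 = 0.00494 m.
Since r₁ < r_cr and r₂ ≤ r_cr, the coating moves toward the maximum at r_cr — heat loss rises.
Bare: R = 1/(2πr₁h) = 2.956 m·K/W; Q = 119.3/2.956 = 40.4 W/m.
Coated: R = R_cond + R_conv = 1.884 m·K/W; Q = 119.3/1.884 = 63.3 W/m.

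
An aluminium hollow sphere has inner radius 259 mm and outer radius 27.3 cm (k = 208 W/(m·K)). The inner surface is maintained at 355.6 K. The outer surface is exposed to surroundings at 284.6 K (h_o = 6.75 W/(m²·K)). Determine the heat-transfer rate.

Q = 449 W

Series thermal resistances, inner to outer:
  R_aluminium = (1/0.259 − 1/0.273)/(4πk) = 0.1980/(4π·208) = 7.575×10^-5 K/W
  R_conv,out = 1/(4πr²h) = 1/(4π·0.273²·6.75) = 0.1582 K/W
ΣR = 7.575×10^-5 + 0.1582 = 0.1583 K/W
Q = ΔT/ΣR = (355.6 K − 284.6 K)/0.1583 = 449 W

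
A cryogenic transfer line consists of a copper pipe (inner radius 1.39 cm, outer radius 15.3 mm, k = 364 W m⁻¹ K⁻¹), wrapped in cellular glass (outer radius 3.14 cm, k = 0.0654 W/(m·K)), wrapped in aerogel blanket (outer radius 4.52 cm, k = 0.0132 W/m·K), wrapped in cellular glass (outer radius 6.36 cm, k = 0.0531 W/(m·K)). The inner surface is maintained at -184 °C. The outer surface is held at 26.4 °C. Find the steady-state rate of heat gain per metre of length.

Q' = 29.4 W/m

Resistance network (inner→outer):
  R'_copper = ln(0.0153/0.0139)/(2πk) = 0.09596/(2π·364) = 4.196×10^-5 m·K/W
  R'_cellular glass = ln(0.0314/0.0153)/(2πk) = 0.7190/(2π·0.0654) = 1.750 m·K/W
  R'_aerogel blanket = ln(0.0452/0.0314)/(2πk) = 0.3643/(2π·0.0132) = 4.392 m·K/W
  R'_cellular glass = ln(0.0636/0.0452)/(2πk) = 0.3415/(2π·0.0531) = 1.024 m·K/W
ΣR = 4.196×10^-5 + 1.750 + 4.392 + 1.024 = 7.166 m·K/W
Q' = ΔT/ΣR = (-184 °C − 26.4 °C)/7.166 = -29.4 W/m
(Negative Q' ⇒ heat flows inward; heat gain = 29.4 W/m.)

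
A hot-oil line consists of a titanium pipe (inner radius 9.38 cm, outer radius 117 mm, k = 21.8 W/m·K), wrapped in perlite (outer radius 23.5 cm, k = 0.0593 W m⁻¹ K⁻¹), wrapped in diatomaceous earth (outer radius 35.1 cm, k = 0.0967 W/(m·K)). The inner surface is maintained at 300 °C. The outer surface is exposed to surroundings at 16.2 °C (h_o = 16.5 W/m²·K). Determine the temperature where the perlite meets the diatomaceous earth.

Treat each layer as a resistance in series:
  R'_titanium = ln(0.117/0.0938)/(2πk) = 0.2210/(2π·21.8) = 0.001614 m·K/W
  R'_perlite = ln(0.235/0.117)/(2πk) = 0.6974/(2π·0.0593) = 1.872 m·K/W
  R'_diatomaceous earth = ln(0.351/0.235)/(2πk) = 0.4012/(2π·0.0967) = 0.6603 m·K/W
  R'_conv,out = 1/(2πr h) = 1/(2π·0.351·16.5) = 0.02748 m·K/W
ΣR = 0.001614 + 1.872 + 0.6603 + 0.02748 = 2.561 m·K/W
Q' = ΔT/ΣR = (300 °C − 16.2 °C)/2.561 = 110.8 W/m
From the inner boundary to the perlite/diatomaceous earth interface, ΣR_partial = 1.874 m·K/W.
T_interface = T_in − Q'·ΣR_partial = 300 °C − (110.8)(1.874) = 92.4 °C

T = 92.4 °C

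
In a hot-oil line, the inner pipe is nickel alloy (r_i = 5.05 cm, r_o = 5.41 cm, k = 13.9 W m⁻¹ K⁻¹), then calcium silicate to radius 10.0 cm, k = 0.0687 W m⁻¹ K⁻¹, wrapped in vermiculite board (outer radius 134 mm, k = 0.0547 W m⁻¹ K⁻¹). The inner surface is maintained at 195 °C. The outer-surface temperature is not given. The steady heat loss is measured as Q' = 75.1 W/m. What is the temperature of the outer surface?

Sum the resistances:
  R'_nickel alloy = ln(0.0541/0.0505)/(2πk) = 0.06886/(2π·13.9) = 7.885×10^-4 m·K/W
  R'_calcium silicate = ln(0.100/0.0541)/(2πk) = 0.6143/(2π·0.0687) = 1.423 m·K/W
  R'_vermiculite board = ln(0.134/0.100)/(2πk) = 0.2927/(2π·0.0547) = 0.8516 m·K/W
ΣR = 2.276 m·K/W
ΔT = Q'·ΣR = 75.1 × 2.276 = 170.9 K
Heat flows outward, so T_out = T_in − ΔT = 195 − 170.9 = 24.1 °C

T_out = 24.1 °C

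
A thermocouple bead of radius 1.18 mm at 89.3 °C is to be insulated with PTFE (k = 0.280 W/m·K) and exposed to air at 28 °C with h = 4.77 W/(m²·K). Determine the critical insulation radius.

r_cr = 11.7 cm

For a sphere, r_cr = 2k_ins/h = 2·0.280/4.77 = 0.117 m = 11.7 cm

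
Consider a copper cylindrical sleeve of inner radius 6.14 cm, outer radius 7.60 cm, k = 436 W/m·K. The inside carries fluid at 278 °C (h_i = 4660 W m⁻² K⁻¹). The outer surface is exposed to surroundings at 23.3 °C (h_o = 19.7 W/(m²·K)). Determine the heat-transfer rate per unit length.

Q' = 2.38 kW/m

Resistance network (inner→outer):
  R'_conv,in = 1/(2πr h) = 1/(2π·0.0614·4660) = 5.562×10^-4 m·K/W
  R'_copper = ln(0.0760/0.0614)/(2πk) = 0.2133/(2π·436) = 7.787×10^-5 m·K/W
  R'_conv,out = 1/(2πr h) = 1/(2π·0.0760·19.7) = 0.1063 m·K/W
ΣR = 5.562×10^-4 + 7.787×10^-5 + 0.1063 = 0.1069 m·K/W
Q' = ΔT/ΣR = (278 °C − 23.3 °C)/0.1069 = 2380 W/m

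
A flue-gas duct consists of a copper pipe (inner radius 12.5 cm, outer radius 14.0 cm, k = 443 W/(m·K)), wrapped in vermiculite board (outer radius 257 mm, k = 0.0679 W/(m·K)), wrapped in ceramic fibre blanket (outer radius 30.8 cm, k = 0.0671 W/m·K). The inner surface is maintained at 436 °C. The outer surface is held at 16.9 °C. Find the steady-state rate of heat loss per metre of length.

Series thermal resistances, inner to outer:
  R'_copper = ln(0.140/0.125)/(2πk) = 0.1133/(2π·443) = 4.072×10^-5 m·K/W
  R'_vermiculite board = ln(0.257/0.140)/(2πk) = 0.6074/(2π·0.0679) = 1.424 m·K/W
  R'_ceramic fibre blanket = ln(0.308/0.257)/(2πk) = 0.1810/(2π·0.0671) = 0.4294 m·K/W
ΣR = 4.072×10^-5 + 1.424 + 0.4294 = 1.853 m·K/W
Q' = ΔT/ΣR = (436 °C − 16.9 °C)/1.853 = 226 W/m

Q' = 226 W/m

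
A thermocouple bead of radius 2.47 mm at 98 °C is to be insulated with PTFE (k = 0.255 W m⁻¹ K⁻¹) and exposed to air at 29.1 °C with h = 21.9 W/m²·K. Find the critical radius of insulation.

r_cr = 2.33 cm

For a sphere, r_cr = 2k_ins/h = 2·0.255/21.9 = 0.0233 m = 2.33 cm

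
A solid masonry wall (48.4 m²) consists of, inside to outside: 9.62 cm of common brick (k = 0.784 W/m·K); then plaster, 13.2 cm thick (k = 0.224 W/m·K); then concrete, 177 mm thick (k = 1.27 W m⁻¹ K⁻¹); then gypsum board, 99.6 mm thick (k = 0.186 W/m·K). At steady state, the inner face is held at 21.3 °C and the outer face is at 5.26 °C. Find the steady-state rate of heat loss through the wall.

Treat each layer as a resistance in series:
  R_common brick = L/(kA) = 0.0962/(0.784·48.4) = 0.002535 K/W
  R_plaster = L/(kA) = 0.132/(0.224·48.4) = 0.01218 K/W
  R_concrete = L/(kA) = 0.177/(1.27·48.4) = 0.002880 K/W
  R_gypsum board = L/(kA) = 0.0996/(0.186·48.4) = 0.01106 K/W
ΣR = 0.002535 + 0.01218 + 0.002880 + 0.01106 = 0.02865 K/W
Q = ΔT/ΣR = (21.3 °C − 5.26 °C)/0.02865 = 560 W

Q = 560 W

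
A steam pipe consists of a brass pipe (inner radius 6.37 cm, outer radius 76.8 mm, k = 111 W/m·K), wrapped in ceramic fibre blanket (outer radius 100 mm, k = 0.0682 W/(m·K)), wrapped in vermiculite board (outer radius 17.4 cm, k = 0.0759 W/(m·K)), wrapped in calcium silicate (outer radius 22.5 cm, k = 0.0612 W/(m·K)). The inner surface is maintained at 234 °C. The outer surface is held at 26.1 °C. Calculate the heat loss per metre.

Q' = 85.0 W/m

Series thermal resistances, inner to outer:
  R'_brass = ln(0.0768/0.0637)/(2πk) = 0.1870/(2π·111) = 2.682×10^-4 m·K/W
  R'_ceramic fibre blanket = ln(0.100/0.0768)/(2πk) = 0.2640/(2π·0.0682) = 0.6160 m·K/W
  R'_vermiculite board = ln(0.174/0.100)/(2πk) = 0.5539/(2π·0.0759) = 1.161 m·K/W
  R'_calcium silicate = ln(0.225/0.174)/(2πk) = 0.2570/(2π·0.0612) = 0.6685 m·K/W
ΣR = 2.682×10^-4 + 0.6160 + 1.161 + 0.6685 = 2.446 m·K/W
Q' = ΔT/ΣR = (234 °C − 26.1 °C)/2.446 = 85.0 W/m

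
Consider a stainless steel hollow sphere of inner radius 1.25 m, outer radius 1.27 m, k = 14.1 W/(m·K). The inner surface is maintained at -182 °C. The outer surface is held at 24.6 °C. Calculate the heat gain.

Q = 2910 kW

Q = 4πk·ΔT/(1/r₁ − 1/r₂) = 4π × 14.1 × 206.6 / (1/1.25 − 1/1.27) = 2.91×10^6 W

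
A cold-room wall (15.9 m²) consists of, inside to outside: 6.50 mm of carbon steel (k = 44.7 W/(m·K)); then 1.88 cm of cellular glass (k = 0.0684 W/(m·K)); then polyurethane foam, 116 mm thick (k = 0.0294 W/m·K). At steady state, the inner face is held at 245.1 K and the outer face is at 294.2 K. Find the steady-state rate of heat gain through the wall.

Treat each layer as a resistance in series:
  R_carbon steel = L/(kA) = 0.00650/(44.7·15.9) = 9.146×10^-6 K/W
  R_cellular glass = L/(kA) = 0.0188/(0.0684·15.9) = 0.01729 K/W
  R_polyurethane foam = L/(kA) = 0.116/(0.0294·15.9) = 0.2481 K/W
ΣR = 9.146×10^-6 + 0.01729 + 0.2481 = 0.2654 K/W
Q = ΔT/ΣR = (245.1 K − 294.2 K)/0.2654 = -185 W
(Negative Q ⇒ heat flows inward; heat gain = 185 W.)

Q = 185 W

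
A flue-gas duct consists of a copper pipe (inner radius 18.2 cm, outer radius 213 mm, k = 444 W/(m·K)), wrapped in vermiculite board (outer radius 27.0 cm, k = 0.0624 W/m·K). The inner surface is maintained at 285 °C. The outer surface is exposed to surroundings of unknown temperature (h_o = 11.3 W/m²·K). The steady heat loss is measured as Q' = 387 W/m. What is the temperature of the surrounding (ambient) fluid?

Series resistances:
  R'_copper = ln(0.213/0.182)/(2πk) = 0.1573/(2π·444) = 5.638×10^-5 m·K/W
  R'_vermiculite board = ln(0.270/0.213)/(2πk) = 0.2371/(2π·0.0624) = 0.6048 m·K/W
  R'_conv,out = 1/(2πr h) = 1/(2π·0.270·11.3) = 0.05216 m·K/W
ΣR = 0.6570 m·K/W
ΔT = Q'·ΣR = 387 × 0.6570 = 254.3 K
Heat flows outward, so T_out = T_in − ΔT = 285 − 254.3 = 30.7 °C

T_out = 30.7 °C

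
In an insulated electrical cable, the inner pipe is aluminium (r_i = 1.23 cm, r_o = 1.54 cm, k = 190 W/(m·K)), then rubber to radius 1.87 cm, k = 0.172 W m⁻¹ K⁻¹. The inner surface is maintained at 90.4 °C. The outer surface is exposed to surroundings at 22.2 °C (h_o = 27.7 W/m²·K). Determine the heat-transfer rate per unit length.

Q' = 140 W/m

Resistance network (inner→outer):
  R'_aluminium = ln(0.0154/0.0123)/(2πk) = 0.2248/(2π·190) = 1.883×10^-4 m·K/W
  R'_rubber = ln(0.0187/0.0154)/(2πk) = 0.1942/(2π·0.172) = 0.1797 m·K/W
  R'_conv,out = 1/(2πr h) = 1/(2π·0.0187·27.7) = 0.3073 m·K/W
ΣR = 1.883×10^-4 + 0.1797 + 0.3073 = 0.4872 m·K/W
Q' = ΔT/ΣR = (90.4 °C − 22.2 °C)/0.4872 = 140 W/m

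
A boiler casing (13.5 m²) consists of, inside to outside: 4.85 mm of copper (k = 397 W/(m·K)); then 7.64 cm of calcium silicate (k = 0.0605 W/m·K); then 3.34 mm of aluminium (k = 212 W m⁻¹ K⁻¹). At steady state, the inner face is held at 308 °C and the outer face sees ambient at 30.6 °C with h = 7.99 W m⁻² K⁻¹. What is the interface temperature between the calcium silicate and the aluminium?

Resistance network (inner→outer):
  R_copper = L/(kA) = 0.00485/(397·13.5) = 9.049×10^-7 K/W
  R_calcium silicate = L/(kA) = 0.0764/(0.0605·13.5) = 0.09354 K/W
  R_aluminium = L/(kA) = 0.00334/(212·13.5) = 1.167×10^-6 K/W
  R_conv,out = 1/(hA) = 1/(7.99·13.5) = 0.009271 K/W
ΣR = 9.049×10^-7 + 0.09354 + 1.167×10^-6 + 0.009271 = 0.1028 K/W
Q = ΔT/ΣR = (308 °C − 30.6 °C)/0.1028 = 2698 W
From the inner boundary to the calcium silicate/aluminium interface, ΣR_partial = 0.09354 K/W.
T_interface = T_in − Q·ΣR_partial = 308 °C − (2698)(0.09354) = 55.6 °C

T = 55.6 °C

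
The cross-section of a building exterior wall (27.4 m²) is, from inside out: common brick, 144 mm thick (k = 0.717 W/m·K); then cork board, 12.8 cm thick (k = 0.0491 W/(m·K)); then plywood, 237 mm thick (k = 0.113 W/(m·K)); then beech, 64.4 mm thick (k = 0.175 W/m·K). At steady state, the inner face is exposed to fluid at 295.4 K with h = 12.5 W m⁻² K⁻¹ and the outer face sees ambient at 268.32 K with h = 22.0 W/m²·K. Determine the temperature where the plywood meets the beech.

T = 270.39 K

Series thermal resistances, inner to outer:
  R_conv,in = 1/(hA) = 1/(12.5·27.4) = 0.002920 K/W
  R_common brick = L/(kA) = 0.144/(0.717·27.4) = 0.007330 K/W
  R_cork board = L/(kA) = 0.128/(0.0491·27.4) = 0.09514 K/W
  R_plywood = L/(kA) = 0.237/(0.113·27.4) = 0.07655 K/W
  R_beech = L/(kA) = 0.0644/(0.175·27.4) = 0.01343 K/W
  R_conv,out = 1/(hA) = 1/(22.0·27.4) = 0.001659 K/W
ΣR = 0.002920 + 0.007330 + 0.09514 + 0.07655 + 0.01343 + 0.001659 = 0.1970 K/W
Q = ΔT/ΣR = (295.4 K − 268.32 K)/0.1970 = 137.5 W
From the inner boundary to the plywood/beech interface, ΣR_partial = 0.1819 K/W.
T_interface = T_in − Q·ΣR_partial = 295.4 K − (137.5)(0.1819) = 270.39 K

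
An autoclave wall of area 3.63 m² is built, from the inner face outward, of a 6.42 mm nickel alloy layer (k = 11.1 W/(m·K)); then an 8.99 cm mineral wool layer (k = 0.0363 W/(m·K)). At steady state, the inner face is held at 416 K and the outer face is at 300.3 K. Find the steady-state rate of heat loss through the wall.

Q = 170 W

Series thermal resistances, inner to outer:
  R_nickel alloy = L/(kA) = 0.00642/(11.1·3.63) = 1.593×10^-4 K/W
  R_mineral wool = L/(kA) = 0.0899/(0.0363·3.63) = 0.6823 K/W
ΣR = 1.593×10^-4 + 0.6823 = 0.6825 K/W
Q = ΔT/ΣR = (416 K − 300.3 K)/0.6825 = 170 W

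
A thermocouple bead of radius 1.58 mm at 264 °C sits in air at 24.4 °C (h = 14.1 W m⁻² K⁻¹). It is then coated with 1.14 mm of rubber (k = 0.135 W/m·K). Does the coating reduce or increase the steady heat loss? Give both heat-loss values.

increases: 0.106 → 0.261 W

Critical radius for a sphere: r_cr = 2k/h = 0.0191 m = 1.91 cm.
Outer radius after coating: r₂ = 0.00158 + 0.00114 = 0.00272 m.
Since r₁ < r_cr and r₂ ≤ r_cr, the coating moves toward the maximum at r_cr — heat loss rises.
Bare: R = 1/(4πr₁²h) = 2261 K/W; Q = 239.6/2261 = 0.106 W.
Coated: R = R_cond + R_conv = 919.2 K/W; Q = 239.6/919.2 = 0.261 W.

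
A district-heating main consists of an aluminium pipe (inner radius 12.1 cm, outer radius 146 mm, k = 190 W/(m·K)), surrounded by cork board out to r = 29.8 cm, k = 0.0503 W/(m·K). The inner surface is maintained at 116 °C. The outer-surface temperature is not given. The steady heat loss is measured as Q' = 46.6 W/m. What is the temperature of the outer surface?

T_out = 10.8 °C

Series resistances:
  R'_aluminium = ln(0.146/0.121)/(2πk) = 0.1878/(2π·190) = 1.573×10^-4 m·K/W
  R'_cork board = ln(0.298/0.146)/(2πk) = 0.7135/(2π·0.0503) = 2.258 m·K/W
ΣR = 2.258 m·K/W
ΔT = Q'·ΣR = 46.6 × 2.258 = 105.2 K
Heat flows outward, so T_out = T_in − ΔT = 116 − 105.2 = 10.8 °C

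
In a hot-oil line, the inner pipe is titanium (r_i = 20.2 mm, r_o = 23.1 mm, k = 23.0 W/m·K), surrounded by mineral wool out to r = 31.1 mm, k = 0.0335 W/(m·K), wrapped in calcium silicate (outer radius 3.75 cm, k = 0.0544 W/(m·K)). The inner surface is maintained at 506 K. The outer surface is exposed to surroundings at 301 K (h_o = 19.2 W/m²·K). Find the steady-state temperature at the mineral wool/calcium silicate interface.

T = 373 K

Series thermal resistances, inner to outer:
  R'_titanium = ln(0.0231/0.0202)/(2πk) = 0.1342/(2π·23.0) = 9.283×10^-4 m·K/W
  R'_mineral wool = ln(0.0311/0.0231)/(2πk) = 0.2974/(2π·0.0335) = 1.413 m·K/W
  R'_calcium silicate = ln(0.0375/0.0311)/(2πk) = 0.1871/(2π·0.0544) = 0.5475 m·K/W
  R'_conv,out = 1/(2πr h) = 1/(2π·0.0375·19.2) = 0.2210 m·K/W
ΣR = 9.283×10^-4 + 1.413 + 0.5475 + 0.2210 = 2.182 m·K/W
Q' = ΔT/ΣR = (506 K − 301 K)/2.182 = 93.95 W/m
From the inner boundary to the mineral wool/calcium silicate interface, ΣR_partial = 1.414 m·K/W.
T_interface = T_in − Q'·ΣR_partial = 506 K − (93.95)(1.414) = 373 K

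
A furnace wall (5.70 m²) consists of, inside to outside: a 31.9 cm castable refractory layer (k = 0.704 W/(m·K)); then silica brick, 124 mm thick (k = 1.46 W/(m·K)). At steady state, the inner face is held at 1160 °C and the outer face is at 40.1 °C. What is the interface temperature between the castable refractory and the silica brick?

Series thermal resistances, inner to outer:
  R_castable refractory = L/(kA) = 0.319/(0.704·5.70) = 0.07950 K/W
  R_silica brick = L/(kA) = 0.124/(1.46·5.70) = 0.01490 K/W
ΣR = 0.07950 + 0.01490 = 0.09440 K/W
Q = ΔT/ΣR = (1160 °C − 40.1 °C)/0.09440 = 11860 W
From the inner boundary to the castable refractory/silica brick interface, ΣR_partial = 0.07950 K/W.
T_interface = T_in − Q·ΣR_partial = 1160 °C − (11860)(0.07950) = 217 °C

T = 217 °C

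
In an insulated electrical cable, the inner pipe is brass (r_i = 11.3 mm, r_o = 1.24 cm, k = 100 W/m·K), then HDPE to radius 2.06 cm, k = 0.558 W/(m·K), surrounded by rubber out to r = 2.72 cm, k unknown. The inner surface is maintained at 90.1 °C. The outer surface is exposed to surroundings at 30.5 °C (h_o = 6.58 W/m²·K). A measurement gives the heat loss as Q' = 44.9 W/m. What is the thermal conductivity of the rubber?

k = 0.151 W/m·K

ΣR = ΔT/Q' = |90.1 − 30.5|/44.9 = 1.327 m·K/W
Known resistances:
  R'_brass = ln(0.0124/0.0113)/(2πk) = 0.09289/(2π·100) = 1.478×10^-4 m·K/W
  R'_HDPE = ln(0.0206/0.0124)/(2πk) = 0.5076/(2π·0.558) = 0.1448 m·K/W
  R'_conv,out = 1/(2πr h) = 1/(2π·0.0272·6.58) = 0.8893 m·K/W
R_rubber = ΣR − ΣR_known = 1.327 − 1.034 = 0.2930 m·K/W
ln(r₂/r₁)/(2πk) = 0.2930 ⇒ k = 0.2779/(2π·0.2930) = 0.151 W/m·K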